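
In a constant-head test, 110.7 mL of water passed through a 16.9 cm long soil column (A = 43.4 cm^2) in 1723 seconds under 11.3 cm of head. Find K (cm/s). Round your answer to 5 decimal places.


Step 1: K = Q * L / (A * t * h)
Step 2: Numerator = 110.7 * 16.9 = 1870.83
Step 3: Denominator = 43.4 * 1723 * 11.3 = 844993.66
Step 4: K = 1870.83 / 844993.66 = 0.00221 cm/s

0.00221


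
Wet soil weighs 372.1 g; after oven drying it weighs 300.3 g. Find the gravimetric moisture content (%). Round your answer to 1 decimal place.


Step 1: Water mass = wet - dry = 372.1 - 300.3 = 71.8 g
Step 2: w = 100 * water mass / dry mass
Step 3: w = 100 * 71.8 / 300.3 = 23.9%

23.9


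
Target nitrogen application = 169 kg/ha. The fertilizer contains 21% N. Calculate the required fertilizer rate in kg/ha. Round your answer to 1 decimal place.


Step 1: Fertilizer rate = target N / (N content / 100)
Step 2: Rate = 169 / (21 / 100)
Step 3: Rate = 169 / 0.21
Step 4: Rate = 804.8 kg/ha

804.8


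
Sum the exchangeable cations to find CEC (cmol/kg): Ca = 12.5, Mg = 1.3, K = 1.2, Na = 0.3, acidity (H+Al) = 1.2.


Step 1: CEC = Ca + Mg + K + Na + (H+Al)
Step 2: CEC = 12.5 + 1.3 + 1.2 + 0.3 + 1.2
Step 3: CEC = 16.5 cmol/kg

16.5


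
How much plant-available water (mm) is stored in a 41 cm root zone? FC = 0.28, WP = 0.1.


Step 1: Available water = (FC - WP) * depth * 10
Step 2: AW = (0.28 - 0.1) * 41 * 10
Step 3: AW = 0.18 * 41 * 10
Step 4: AW = 73.8 mm

73.8


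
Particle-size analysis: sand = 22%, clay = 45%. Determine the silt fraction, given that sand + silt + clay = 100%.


Step 1: sand + silt + clay = 100%
Step 2: silt = 100 - sand - clay
Step 3: silt = 100 - 22 - 45
Step 4: silt = 33%

33


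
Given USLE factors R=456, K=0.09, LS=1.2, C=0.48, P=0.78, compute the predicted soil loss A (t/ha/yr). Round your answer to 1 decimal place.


Step 1: A = R * K * LS * C * P
Step 2: R * K = 456 * 0.09 = 41.04
Step 3: (R*K) * LS = 41.04 * 1.2 = 49.248
Step 4: * C * P = 49.248 * 0.48 * 0.78 = 18.4
Step 5: A = 18.4 t/(ha*yr)

18.4


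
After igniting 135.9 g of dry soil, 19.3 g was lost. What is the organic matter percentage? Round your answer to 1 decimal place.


Step 1: OM% = 100 * LOI / sample mass
Step 2: OM = 100 * 19.3 / 135.9
Step 3: OM = 14.2%

14.2


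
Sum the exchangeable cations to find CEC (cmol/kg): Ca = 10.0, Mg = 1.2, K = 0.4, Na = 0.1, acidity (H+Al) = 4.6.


Step 1: CEC = Ca + Mg + K + Na + (H+Al)
Step 2: CEC = 10.0 + 1.2 + 0.4 + 0.1 + 4.6
Step 3: CEC = 16.3 cmol/kg

16.3


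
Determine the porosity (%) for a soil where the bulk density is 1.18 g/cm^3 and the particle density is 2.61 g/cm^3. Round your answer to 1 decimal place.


Step 1: Formula: n = 100 * (1 - BD / PD)
Step 2: n = 100 * (1 - 1.18 / 2.61)
Step 3: n = 100 * (1 - 0.45211)
Step 4: n = 54.8%

54.8


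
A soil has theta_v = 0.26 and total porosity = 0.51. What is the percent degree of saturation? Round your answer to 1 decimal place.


Step 1: S = 100 * theta_v / n
Step 2: S = 100 * 0.26 / 0.51
Step 3: S = 51.0%

51.0


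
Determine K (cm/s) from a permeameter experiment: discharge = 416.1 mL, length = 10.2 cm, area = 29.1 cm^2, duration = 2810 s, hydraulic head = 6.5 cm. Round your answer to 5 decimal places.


Step 1: K = Q * L / (A * t * h)
Step 2: Numerator = 416.1 * 10.2 = 4244.22
Step 3: Denominator = 29.1 * 2810 * 6.5 = 531511.5
Step 4: K = 4244.22 / 531511.5 = 0.00799 cm/s

0.00799


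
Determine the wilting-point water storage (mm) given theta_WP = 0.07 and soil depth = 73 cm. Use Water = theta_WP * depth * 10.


Step 1: Water (mm) = theta_WP * depth * 10
Step 2: Water = 0.07 * 73 * 10
Step 3: Water = 51.1 mm

51.1


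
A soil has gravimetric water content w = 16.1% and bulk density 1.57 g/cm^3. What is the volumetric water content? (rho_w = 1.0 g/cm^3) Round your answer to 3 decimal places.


Step 1: theta = (w / 100) * BD / rho_w
Step 2: theta = (16.1 / 100) * 1.57 / 1.0
Step 3: theta = 0.161 * 1.57
Step 4: theta = 0.253

0.253


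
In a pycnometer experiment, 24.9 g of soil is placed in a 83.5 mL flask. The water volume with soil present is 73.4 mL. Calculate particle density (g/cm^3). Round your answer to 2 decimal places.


Step 1: Volume of solids = flask volume - water volume with soil
Step 2: V_solids = 83.5 - 73.4 = 10.1 mL
Step 3: Particle density = mass / V_solids = 24.9 / 10.1 = 2.47 g/cm^3

2.47


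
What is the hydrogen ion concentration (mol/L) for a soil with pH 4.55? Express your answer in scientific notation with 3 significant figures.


Step 1: [H+] = 10^(-pH)
Step 2: [H+] = 10^(-4.55)
Step 3: [H+] = 2.82e-05 mol/L

2.82e-05


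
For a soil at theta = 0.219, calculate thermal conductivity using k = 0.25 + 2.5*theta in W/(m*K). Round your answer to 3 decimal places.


Step 1: k = 0.25 + 2.5 * theta
Step 2: k = 0.25 + 2.5 * 0.219
Step 3: k = 0.25 + 0.548
Step 4: k = 0.798 W/(m*K)

0.798


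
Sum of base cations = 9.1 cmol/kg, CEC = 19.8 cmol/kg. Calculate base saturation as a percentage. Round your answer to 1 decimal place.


Step 1: BS = 100 * (sum of bases) / CEC
Step 2: BS = 100 * 9.1 / 19.8
Step 3: BS = 46.0%

46.0


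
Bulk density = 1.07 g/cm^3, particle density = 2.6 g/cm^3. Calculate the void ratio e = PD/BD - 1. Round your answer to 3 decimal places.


Step 1: e = PD / BD - 1
Step 2: e = 2.6 / 1.07 - 1
Step 3: e = 2.42991 - 1
Step 4: e = 1.43

1.43


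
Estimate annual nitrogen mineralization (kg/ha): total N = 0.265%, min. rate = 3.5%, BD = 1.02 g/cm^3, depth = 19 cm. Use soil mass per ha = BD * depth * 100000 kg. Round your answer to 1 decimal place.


Step 1: Soil mass per ha = BD * depth * 100000 = 1.02 * 19 * 100000 = 1938000 kg
Step 2: Total N pool = soil mass * N%/100 = 1938000 * 0.265/100 = 5135.7 kg/ha
Step 3: N mineralized = N pool * rate%/100 = 5135.7 * 3.5/100 = 179.7 kg/ha/yr

179.7


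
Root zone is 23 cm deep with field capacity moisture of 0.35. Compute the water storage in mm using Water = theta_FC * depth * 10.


Step 1: Water (mm) = theta_FC * depth (cm) * 10
Step 2: Water = 0.35 * 23 * 10
Step 3: Water = 80.5 mm

80.5


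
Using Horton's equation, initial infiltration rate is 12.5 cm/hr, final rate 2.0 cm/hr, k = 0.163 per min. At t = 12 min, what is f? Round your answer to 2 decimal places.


Step 1: f = fc + (f0 - fc) * exp(-k * t)
Step 2: exp(-0.163 * 12) = 0.141423
Step 3: f = 2.0 + (12.5 - 2.0) * 0.141423
Step 4: f = 2.0 + 10.5 * 0.141423
Step 5: f = 3.48 cm/hr

3.48


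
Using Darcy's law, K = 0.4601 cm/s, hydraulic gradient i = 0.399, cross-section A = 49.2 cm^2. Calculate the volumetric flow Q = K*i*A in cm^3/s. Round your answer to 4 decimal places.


Step 1: Apply Darcy's law: Q = K * i * A
Step 2: Q = 0.4601 * 0.399 * 49.2
Step 3: Q = 9.0321 cm^3/s

9.0321


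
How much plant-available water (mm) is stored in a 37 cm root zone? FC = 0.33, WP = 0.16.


Step 1: Available water = (FC - WP) * depth * 10
Step 2: AW = (0.33 - 0.16) * 37 * 10
Step 3: AW = 0.17 * 37 * 10
Step 4: AW = 62.9 mm

62.9


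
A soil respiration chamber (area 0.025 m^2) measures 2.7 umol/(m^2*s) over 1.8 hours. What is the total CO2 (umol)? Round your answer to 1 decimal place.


Step 1: Convert time to seconds: 1.8 hr * 3600 = 6480.0 s
Step 2: Total = flux * area * time_s
Step 3: Total = 2.7 * 0.025 * 6480.0
Step 4: Total = 437.4 umol

437.4


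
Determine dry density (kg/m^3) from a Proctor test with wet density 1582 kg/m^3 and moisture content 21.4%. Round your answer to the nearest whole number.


Step 1: Dry density = wet density / (1 + w/100)
Step 2: Dry density = 1582 / (1 + 21.4/100)
Step 3: Dry density = 1582 / 1.214
Step 4: Dry density = 1303 kg/m^3

1303


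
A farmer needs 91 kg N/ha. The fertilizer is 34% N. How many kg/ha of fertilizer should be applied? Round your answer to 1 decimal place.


Step 1: Fertilizer rate = target N / (N content / 100)
Step 2: Rate = 91 / (34 / 100)
Step 3: Rate = 91 / 0.34
Step 4: Rate = 267.6 kg/ha

267.6


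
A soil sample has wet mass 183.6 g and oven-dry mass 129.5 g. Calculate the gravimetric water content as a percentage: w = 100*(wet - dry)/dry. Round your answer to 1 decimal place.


Step 1: Water mass = wet - dry = 183.6 - 129.5 = 54.1 g
Step 2: w = 100 * water mass / dry mass
Step 3: w = 100 * 54.1 / 129.5 = 41.8%

41.8


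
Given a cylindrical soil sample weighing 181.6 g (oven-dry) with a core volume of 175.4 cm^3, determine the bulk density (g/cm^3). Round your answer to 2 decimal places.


Step 1: Identify the formula: BD = dry mass / volume
Step 2: Substitute values: BD = 181.6 / 175.4
Step 3: BD = 1.04 g/cm^3

1.04


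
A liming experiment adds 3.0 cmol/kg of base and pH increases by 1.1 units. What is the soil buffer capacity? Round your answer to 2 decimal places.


Step 1: BC = change in base / change in pH
Step 2: BC = 3.0 / 1.1
Step 3: BC = 2.73 cmol/(kg*pH unit)

2.73


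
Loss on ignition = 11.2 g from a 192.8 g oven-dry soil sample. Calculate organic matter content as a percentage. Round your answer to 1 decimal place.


Step 1: OM% = 100 * LOI / sample mass
Step 2: OM = 100 * 11.2 / 192.8
Step 3: OM = 5.8%

5.8


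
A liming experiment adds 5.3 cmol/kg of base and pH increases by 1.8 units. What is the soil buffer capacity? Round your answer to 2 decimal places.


Step 1: BC = change in base / change in pH
Step 2: BC = 5.3 / 1.8
Step 3: BC = 2.94 cmol/(kg*pH unit)

2.94


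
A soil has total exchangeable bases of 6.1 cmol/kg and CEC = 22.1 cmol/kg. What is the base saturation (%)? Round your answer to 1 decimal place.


Step 1: BS = 100 * (sum of bases) / CEC
Step 2: BS = 100 * 6.1 / 22.1
Step 3: BS = 27.6%

27.6


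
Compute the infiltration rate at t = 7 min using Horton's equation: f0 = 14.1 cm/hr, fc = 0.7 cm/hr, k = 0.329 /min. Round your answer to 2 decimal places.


Step 1: f = fc + (f0 - fc) * exp(-k * t)
Step 2: exp(-0.329 * 7) = 0.099959
Step 3: f = 0.7 + (14.1 - 0.7) * 0.099959
Step 4: f = 0.7 + 13.4 * 0.099959
Step 5: f = 2.04 cm/hr

2.04


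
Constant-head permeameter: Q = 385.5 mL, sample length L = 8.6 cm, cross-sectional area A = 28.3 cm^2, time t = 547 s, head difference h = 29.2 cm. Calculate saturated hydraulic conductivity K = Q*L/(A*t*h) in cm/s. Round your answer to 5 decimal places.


Step 1: K = Q * L / (A * t * h)
Step 2: Numerator = 385.5 * 8.6 = 3315.3
Step 3: Denominator = 28.3 * 547 * 29.2 = 452018.92
Step 4: K = 3315.3 / 452018.92 = 0.00733 cm/s

0.00733


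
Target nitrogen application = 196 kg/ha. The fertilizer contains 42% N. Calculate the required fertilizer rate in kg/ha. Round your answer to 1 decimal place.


Step 1: Fertilizer rate = target N / (N content / 100)
Step 2: Rate = 196 / (42 / 100)
Step 3: Rate = 196 / 0.42
Step 4: Rate = 466.7 kg/ha

466.7


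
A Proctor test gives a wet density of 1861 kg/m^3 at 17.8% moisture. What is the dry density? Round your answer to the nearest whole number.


Step 1: Dry density = wet density / (1 + w/100)
Step 2: Dry density = 1861 / (1 + 17.8/100)
Step 3: Dry density = 1861 / 1.178
Step 4: Dry density = 1580 kg/m^3

1580


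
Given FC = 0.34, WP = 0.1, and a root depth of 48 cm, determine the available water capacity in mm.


Step 1: Available water = (FC - WP) * depth * 10
Step 2: AW = (0.34 - 0.1) * 48 * 10
Step 3: AW = 0.24 * 48 * 10
Step 4: AW = 115.2 mm

115.2


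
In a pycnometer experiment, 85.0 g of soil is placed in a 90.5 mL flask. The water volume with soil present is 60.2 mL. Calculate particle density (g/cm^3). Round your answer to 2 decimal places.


Step 1: Volume of solids = flask volume - water volume with soil
Step 2: V_solids = 90.5 - 60.2 = 30.3 mL
Step 3: Particle density = mass / V_solids = 85.0 / 30.3 = 2.81 g/cm^3

2.81


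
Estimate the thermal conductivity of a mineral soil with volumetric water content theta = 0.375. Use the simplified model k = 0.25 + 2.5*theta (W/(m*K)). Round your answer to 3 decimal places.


Step 1: k = 0.25 + 2.5 * theta
Step 2: k = 0.25 + 2.5 * 0.375
Step 3: k = 0.25 + 0.938
Step 4: k = 1.188 W/(m*K)

1.188


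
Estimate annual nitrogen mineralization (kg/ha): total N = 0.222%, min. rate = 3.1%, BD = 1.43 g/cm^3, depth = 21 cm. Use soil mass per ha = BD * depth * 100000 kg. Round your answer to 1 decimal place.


Step 1: Soil mass per ha = BD * depth * 100000 = 1.43 * 21 * 100000 = 3003000 kg
Step 2: Total N pool = soil mass * N%/100 = 3003000 * 0.222/100 = 6666.66 kg/ha
Step 3: N mineralized = N pool * rate%/100 = 6666.66 * 3.1/100 = 206.7 kg/ha/yr

206.7


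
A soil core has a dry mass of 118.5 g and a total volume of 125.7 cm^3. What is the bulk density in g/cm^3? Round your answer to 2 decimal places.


Step 1: Identify the formula: BD = dry mass / volume
Step 2: Substitute values: BD = 118.5 / 125.7
Step 3: BD = 0.94 g/cm^3

0.94


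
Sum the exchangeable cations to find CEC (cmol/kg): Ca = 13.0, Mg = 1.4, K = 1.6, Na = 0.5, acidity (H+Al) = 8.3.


Step 1: CEC = Ca + Mg + K + Na + (H+Al)
Step 2: CEC = 13.0 + 1.4 + 1.6 + 0.5 + 8.3
Step 3: CEC = 24.8 cmol/kg

24.8


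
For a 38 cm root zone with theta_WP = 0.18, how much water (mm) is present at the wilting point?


Step 1: Water (mm) = theta_WP * depth * 10
Step 2: Water = 0.18 * 38 * 10
Step 3: Water = 68.4 mm

68.4


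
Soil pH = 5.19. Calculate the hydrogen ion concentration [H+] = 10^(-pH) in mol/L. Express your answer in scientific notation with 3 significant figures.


Step 1: [H+] = 10^(-pH)
Step 2: [H+] = 10^(-5.19)
Step 3: [H+] = 6.46e-06 mol/L

6.46e-06


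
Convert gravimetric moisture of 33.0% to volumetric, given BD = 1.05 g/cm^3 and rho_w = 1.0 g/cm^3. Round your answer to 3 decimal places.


Step 1: theta = (w / 100) * BD / rho_w
Step 2: theta = (33.0 / 100) * 1.05 / 1.0
Step 3: theta = 0.33 * 1.05
Step 4: theta = 0.347

0.347


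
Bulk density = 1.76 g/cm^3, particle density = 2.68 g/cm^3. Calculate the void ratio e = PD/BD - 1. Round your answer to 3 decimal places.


Step 1: e = PD / BD - 1
Step 2: e = 2.68 / 1.76 - 1
Step 3: e = 1.52273 - 1
Step 4: e = 0.523

0.523


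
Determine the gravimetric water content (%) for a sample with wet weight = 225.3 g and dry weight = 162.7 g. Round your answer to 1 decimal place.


Step 1: Water mass = wet - dry = 225.3 - 162.7 = 62.6 g
Step 2: w = 100 * water mass / dry mass
Step 3: w = 100 * 62.6 / 162.7 = 38.5%

38.5


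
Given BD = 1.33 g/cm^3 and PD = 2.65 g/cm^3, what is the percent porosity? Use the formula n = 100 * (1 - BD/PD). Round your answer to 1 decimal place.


Step 1: Formula: n = 100 * (1 - BD / PD)
Step 2: n = 100 * (1 - 1.33 / 2.65)
Step 3: n = 100 * (1 - 0.50189)
Step 4: n = 49.8%

49.8


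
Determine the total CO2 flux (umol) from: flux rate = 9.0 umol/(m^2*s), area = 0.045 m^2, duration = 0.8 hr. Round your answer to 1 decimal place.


Step 1: Convert time to seconds: 0.8 hr * 3600 = 2880.0 s
Step 2: Total = flux * area * time_s
Step 3: Total = 9.0 * 0.045 * 2880.0
Step 4: Total = 1166.4 umol

1166.4


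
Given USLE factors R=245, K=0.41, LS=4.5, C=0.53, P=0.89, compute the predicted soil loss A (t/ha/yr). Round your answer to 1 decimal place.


Step 1: A = R * K * LS * C * P
Step 2: R * K = 245 * 0.41 = 100.45
Step 3: (R*K) * LS = 100.45 * 4.5 = 452.025
Step 4: * C * P = 452.025 * 0.53 * 0.89 = 213.2
Step 5: A = 213.2 t/(ha*yr)

213.2


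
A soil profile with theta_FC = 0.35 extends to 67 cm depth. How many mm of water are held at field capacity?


Step 1: Water (mm) = theta_FC * depth (cm) * 10
Step 2: Water = 0.35 * 67 * 10
Step 3: Water = 234.5 mm

234.5


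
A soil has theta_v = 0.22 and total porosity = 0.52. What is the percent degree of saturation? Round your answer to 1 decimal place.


Step 1: S = 100 * theta_v / n
Step 2: S = 100 * 0.22 / 0.52
Step 3: S = 42.3%

42.3


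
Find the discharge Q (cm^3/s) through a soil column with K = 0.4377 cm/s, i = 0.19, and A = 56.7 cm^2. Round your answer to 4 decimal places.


Step 1: Apply Darcy's law: Q = K * i * A
Step 2: Q = 0.4377 * 0.19 * 56.7
Step 3: Q = 4.7153 cm^3/s

4.7153


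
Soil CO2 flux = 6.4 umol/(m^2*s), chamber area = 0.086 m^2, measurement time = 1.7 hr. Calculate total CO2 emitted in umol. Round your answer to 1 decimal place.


Step 1: Convert time to seconds: 1.7 hr * 3600 = 6120.0 s
Step 2: Total = flux * area * time_s
Step 3: Total = 6.4 * 0.086 * 6120.0
Step 4: Total = 3368.4 umol

3368.4


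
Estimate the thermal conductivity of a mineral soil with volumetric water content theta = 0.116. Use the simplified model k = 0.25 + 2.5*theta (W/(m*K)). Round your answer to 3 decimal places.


Step 1: k = 0.25 + 2.5 * theta
Step 2: k = 0.25 + 2.5 * 0.116
Step 3: k = 0.25 + 0.29
Step 4: k = 0.54 W/(m*K)

0.54


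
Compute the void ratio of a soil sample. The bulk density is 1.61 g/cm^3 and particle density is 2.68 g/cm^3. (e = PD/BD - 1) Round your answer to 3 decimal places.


Step 1: e = PD / BD - 1
Step 2: e = 2.68 / 1.61 - 1
Step 3: e = 1.6646 - 1
Step 4: e = 0.665

0.665


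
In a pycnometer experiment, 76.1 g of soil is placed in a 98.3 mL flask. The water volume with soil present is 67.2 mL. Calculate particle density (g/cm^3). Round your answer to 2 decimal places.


Step 1: Volume of solids = flask volume - water volume with soil
Step 2: V_solids = 98.3 - 67.2 = 31.1 mL
Step 3: Particle density = mass / V_solids = 76.1 / 31.1 = 2.45 g/cm^3

2.45


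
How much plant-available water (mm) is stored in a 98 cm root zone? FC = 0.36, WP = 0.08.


Step 1: Available water = (FC - WP) * depth * 10
Step 2: AW = (0.36 - 0.08) * 98 * 10
Step 3: AW = 0.28 * 98 * 10
Step 4: AW = 274.4 mm

274.4


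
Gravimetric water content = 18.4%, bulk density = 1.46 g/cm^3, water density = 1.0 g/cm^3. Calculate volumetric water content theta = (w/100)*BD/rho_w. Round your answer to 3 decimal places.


Step 1: theta = (w / 100) * BD / rho_w
Step 2: theta = (18.4 / 100) * 1.46 / 1.0
Step 3: theta = 0.184 * 1.46
Step 4: theta = 0.269

0.269


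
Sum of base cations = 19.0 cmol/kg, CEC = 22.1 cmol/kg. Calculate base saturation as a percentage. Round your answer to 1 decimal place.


Step 1: BS = 100 * (sum of bases) / CEC
Step 2: BS = 100 * 19.0 / 22.1
Step 3: BS = 86.0%

86.0


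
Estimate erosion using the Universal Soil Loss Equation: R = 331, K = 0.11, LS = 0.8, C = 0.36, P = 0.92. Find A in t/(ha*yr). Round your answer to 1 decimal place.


Step 1: A = R * K * LS * C * P
Step 2: R * K = 331 * 0.11 = 36.41
Step 3: (R*K) * LS = 36.41 * 0.8 = 29.128
Step 4: * C * P = 29.128 * 0.36 * 0.92 = 9.6
Step 5: A = 9.6 t/(ha*yr)

9.6


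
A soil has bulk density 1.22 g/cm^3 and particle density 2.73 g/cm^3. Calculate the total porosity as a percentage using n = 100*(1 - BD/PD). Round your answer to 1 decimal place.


Step 1: Formula: n = 100 * (1 - BD / PD)
Step 2: n = 100 * (1 - 1.22 / 2.73)
Step 3: n = 100 * (1 - 0.44689)
Step 4: n = 55.3%

55.3


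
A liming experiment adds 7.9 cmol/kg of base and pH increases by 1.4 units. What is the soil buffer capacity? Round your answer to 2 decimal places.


Step 1: BC = change in base / change in pH
Step 2: BC = 7.9 / 1.4
Step 3: BC = 5.64 cmol/(kg*pH unit)

5.64


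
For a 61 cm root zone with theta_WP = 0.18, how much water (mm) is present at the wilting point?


Step 1: Water (mm) = theta_WP * depth * 10
Step 2: Water = 0.18 * 61 * 10
Step 3: Water = 109.8 mm

109.8


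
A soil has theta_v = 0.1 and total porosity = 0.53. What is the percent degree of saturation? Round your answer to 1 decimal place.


Step 1: S = 100 * theta_v / n
Step 2: S = 100 * 0.1 / 0.53
Step 3: S = 18.9%

18.9


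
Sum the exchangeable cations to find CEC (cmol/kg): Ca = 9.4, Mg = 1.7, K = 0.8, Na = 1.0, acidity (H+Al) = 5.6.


Step 1: CEC = Ca + Mg + K + Na + (H+Al)
Step 2: CEC = 9.4 + 1.7 + 0.8 + 1.0 + 5.6
Step 3: CEC = 18.5 cmol/kg

18.5


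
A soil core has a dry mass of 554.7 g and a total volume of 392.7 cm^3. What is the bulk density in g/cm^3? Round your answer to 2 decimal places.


Step 1: Identify the formula: BD = dry mass / volume
Step 2: Substitute values: BD = 554.7 / 392.7
Step 3: BD = 1.41 g/cm^3

1.41


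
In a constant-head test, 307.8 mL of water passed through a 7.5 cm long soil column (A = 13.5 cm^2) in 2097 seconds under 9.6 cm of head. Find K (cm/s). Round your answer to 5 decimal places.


Step 1: K = Q * L / (A * t * h)
Step 2: Numerator = 307.8 * 7.5 = 2308.5
Step 3: Denominator = 13.5 * 2097 * 9.6 = 271771.2
Step 4: K = 2308.5 / 271771.2 = 0.00849 cm/s

0.00849


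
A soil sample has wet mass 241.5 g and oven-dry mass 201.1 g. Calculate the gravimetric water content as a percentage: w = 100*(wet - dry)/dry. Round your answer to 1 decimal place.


Step 1: Water mass = wet - dry = 241.5 - 201.1 = 40.4 g
Step 2: w = 100 * water mass / dry mass
Step 3: w = 100 * 40.4 / 201.1 = 20.1%

20.1


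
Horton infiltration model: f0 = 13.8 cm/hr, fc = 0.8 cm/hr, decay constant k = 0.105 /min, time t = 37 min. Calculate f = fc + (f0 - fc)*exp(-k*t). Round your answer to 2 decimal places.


Step 1: f = fc + (f0 - fc) * exp(-k * t)
Step 2: exp(-0.105 * 37) = 0.020548
Step 3: f = 0.8 + (13.8 - 0.8) * 0.020548
Step 4: f = 0.8 + 13.0 * 0.020548
Step 5: f = 1.07 cm/hr

1.07


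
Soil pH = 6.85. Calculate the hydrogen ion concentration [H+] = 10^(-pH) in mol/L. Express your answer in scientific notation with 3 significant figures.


Step 1: [H+] = 10^(-pH)
Step 2: [H+] = 10^(-6.85)
Step 3: [H+] = 1.41e-07 mol/L

1.41e-07


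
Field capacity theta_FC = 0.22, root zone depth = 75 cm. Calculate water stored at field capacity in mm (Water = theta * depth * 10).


Step 1: Water (mm) = theta_FC * depth (cm) * 10
Step 2: Water = 0.22 * 75 * 10
Step 3: Water = 165.0 mm

165.0


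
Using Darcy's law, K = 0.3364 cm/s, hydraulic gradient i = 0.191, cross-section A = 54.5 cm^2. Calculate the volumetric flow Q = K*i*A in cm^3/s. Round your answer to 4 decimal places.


Step 1: Apply Darcy's law: Q = K * i * A
Step 2: Q = 0.3364 * 0.191 * 54.5
Step 3: Q = 3.5018 cm^3/s

3.5018


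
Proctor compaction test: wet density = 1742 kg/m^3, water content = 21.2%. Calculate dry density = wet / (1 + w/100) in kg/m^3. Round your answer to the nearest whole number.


Step 1: Dry density = wet density / (1 + w/100)
Step 2: Dry density = 1742 / (1 + 21.2/100)
Step 3: Dry density = 1742 / 1.212
Step 4: Dry density = 1437 kg/m^3

1437


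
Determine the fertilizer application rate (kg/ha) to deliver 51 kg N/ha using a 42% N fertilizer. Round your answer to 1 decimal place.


Step 1: Fertilizer rate = target N / (N content / 100)
Step 2: Rate = 51 / (42 / 100)
Step 3: Rate = 51 / 0.42
Step 4: Rate = 121.4 kg/ha

121.4


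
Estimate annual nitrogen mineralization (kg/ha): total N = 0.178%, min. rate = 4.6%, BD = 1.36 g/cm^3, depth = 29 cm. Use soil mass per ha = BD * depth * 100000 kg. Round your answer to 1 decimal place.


Step 1: Soil mass per ha = BD * depth * 100000 = 1.36 * 29 * 100000 = 3944000 kg
Step 2: Total N pool = soil mass * N%/100 = 3944000 * 0.178/100 = 7020.32 kg/ha
Step 3: N mineralized = N pool * rate%/100 = 7020.32 * 4.6/100 = 322.9 kg/ha/yr

322.9


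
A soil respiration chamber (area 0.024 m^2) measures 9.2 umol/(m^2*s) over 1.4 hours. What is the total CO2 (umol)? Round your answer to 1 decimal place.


Step 1: Convert time to seconds: 1.4 hr * 3600 = 5040.0 s
Step 2: Total = flux * area * time_s
Step 3: Total = 9.2 * 0.024 * 5040.0
Step 4: Total = 1112.8 umol

1112.8


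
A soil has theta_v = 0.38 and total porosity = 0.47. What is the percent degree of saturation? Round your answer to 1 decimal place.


Step 1: S = 100 * theta_v / n
Step 2: S = 100 * 0.38 / 0.47
Step 3: S = 80.9%

80.9


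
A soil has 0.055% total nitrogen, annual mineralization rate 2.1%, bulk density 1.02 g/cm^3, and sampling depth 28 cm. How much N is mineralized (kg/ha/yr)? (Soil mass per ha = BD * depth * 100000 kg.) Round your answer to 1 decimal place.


Step 1: Soil mass per ha = BD * depth * 100000 = 1.02 * 28 * 100000 = 2856000 kg
Step 2: Total N pool = soil mass * N%/100 = 2856000 * 0.055/100 = 1570.8 kg/ha
Step 3: N mineralized = N pool * rate%/100 = 1570.8 * 2.1/100 = 33.0 kg/ha/yr

33.0


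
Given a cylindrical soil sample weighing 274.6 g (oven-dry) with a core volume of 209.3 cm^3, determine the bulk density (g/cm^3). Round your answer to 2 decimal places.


Step 1: Identify the formula: BD = dry mass / volume
Step 2: Substitute values: BD = 274.6 / 209.3
Step 3: BD = 1.31 g/cm^3

1.31


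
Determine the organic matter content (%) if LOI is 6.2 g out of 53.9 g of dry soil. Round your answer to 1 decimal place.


Step 1: OM% = 100 * LOI / sample mass
Step 2: OM = 100 * 6.2 / 53.9
Step 3: OM = 11.5%

11.5


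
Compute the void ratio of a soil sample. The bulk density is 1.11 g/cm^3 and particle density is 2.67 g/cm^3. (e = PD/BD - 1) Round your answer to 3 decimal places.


Step 1: e = PD / BD - 1
Step 2: e = 2.67 / 1.11 - 1
Step 3: e = 2.40541 - 1
Step 4: e = 1.405

1.405


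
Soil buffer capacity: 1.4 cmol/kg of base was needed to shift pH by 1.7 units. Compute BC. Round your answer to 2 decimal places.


Step 1: BC = change in base / change in pH
Step 2: BC = 1.4 / 1.7
Step 3: BC = 0.82 cmol/(kg*pH unit)

0.82


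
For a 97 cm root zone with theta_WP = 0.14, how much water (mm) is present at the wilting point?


Step 1: Water (mm) = theta_WP * depth * 10
Step 2: Water = 0.14 * 97 * 10
Step 3: Water = 135.8 mm

135.8


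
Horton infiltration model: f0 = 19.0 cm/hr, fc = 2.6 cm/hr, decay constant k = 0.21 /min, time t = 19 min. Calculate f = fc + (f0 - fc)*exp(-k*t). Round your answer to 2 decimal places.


Step 1: f = fc + (f0 - fc) * exp(-k * t)
Step 2: exp(-0.21 * 19) = 0.0185
Step 3: f = 2.6 + (19.0 - 2.6) * 0.0185
Step 4: f = 2.6 + 16.4 * 0.0185
Step 5: f = 2.9 cm/hr

2.9


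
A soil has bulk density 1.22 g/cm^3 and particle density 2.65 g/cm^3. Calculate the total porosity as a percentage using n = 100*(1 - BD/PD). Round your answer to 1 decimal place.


Step 1: Formula: n = 100 * (1 - BD / PD)
Step 2: n = 100 * (1 - 1.22 / 2.65)
Step 3: n = 100 * (1 - 0.46038)
Step 4: n = 54.0%

54.0


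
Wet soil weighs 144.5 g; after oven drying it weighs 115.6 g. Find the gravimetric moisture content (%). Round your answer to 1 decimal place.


Step 1: Water mass = wet - dry = 144.5 - 115.6 = 28.9 g
Step 2: w = 100 * water mass / dry mass
Step 3: w = 100 * 28.9 / 115.6 = 25.0%

25.0


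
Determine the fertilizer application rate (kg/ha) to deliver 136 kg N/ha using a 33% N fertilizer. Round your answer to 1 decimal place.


Step 1: Fertilizer rate = target N / (N content / 100)
Step 2: Rate = 136 / (33 / 100)
Step 3: Rate = 136 / 0.33
Step 4: Rate = 412.1 kg/ha

412.1


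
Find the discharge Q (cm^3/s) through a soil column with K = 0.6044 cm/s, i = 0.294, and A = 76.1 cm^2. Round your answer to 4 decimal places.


Step 1: Apply Darcy's law: Q = K * i * A
Step 2: Q = 0.6044 * 0.294 * 76.1
Step 3: Q = 13.5225 cm^3/s

13.5225


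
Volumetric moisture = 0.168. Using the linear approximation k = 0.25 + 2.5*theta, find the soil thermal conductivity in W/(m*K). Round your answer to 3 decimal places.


Step 1: k = 0.25 + 2.5 * theta
Step 2: k = 0.25 + 2.5 * 0.168
Step 3: k = 0.25 + 0.42
Step 4: k = 0.67 W/(m*K)

0.67


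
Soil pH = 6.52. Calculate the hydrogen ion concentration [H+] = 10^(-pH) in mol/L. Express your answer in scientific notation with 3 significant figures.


Step 1: [H+] = 10^(-pH)
Step 2: [H+] = 10^(-6.52)
Step 3: [H+] = 3.02e-07 mol/L

3.02e-07


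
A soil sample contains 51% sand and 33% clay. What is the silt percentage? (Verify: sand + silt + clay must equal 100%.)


Step 1: sand + silt + clay = 100%
Step 2: silt = 100 - sand - clay
Step 3: silt = 100 - 51 - 33
Step 4: silt = 16%

16


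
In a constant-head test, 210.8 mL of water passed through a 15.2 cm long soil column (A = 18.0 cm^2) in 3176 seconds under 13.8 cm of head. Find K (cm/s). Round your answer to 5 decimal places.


Step 1: K = Q * L / (A * t * h)
Step 2: Numerator = 210.8 * 15.2 = 3204.16
Step 3: Denominator = 18.0 * 3176 * 13.8 = 788918.4
Step 4: K = 3204.16 / 788918.4 = 0.00406 cm/s

0.00406


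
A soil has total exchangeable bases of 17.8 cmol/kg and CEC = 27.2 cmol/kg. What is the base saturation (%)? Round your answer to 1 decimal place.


Step 1: BS = 100 * (sum of bases) / CEC
Step 2: BS = 100 * 17.8 / 27.2
Step 3: BS = 65.4%

65.4


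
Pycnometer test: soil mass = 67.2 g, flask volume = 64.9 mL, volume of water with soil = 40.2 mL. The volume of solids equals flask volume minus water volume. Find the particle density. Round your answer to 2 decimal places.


Step 1: Volume of solids = flask volume - water volume with soil
Step 2: V_solids = 64.9 - 40.2 = 24.7 mL
Step 3: Particle density = mass / V_solids = 67.2 / 24.7 = 2.72 g/cm^3

2.72


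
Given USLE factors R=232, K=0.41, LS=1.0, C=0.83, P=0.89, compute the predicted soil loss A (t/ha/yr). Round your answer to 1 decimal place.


Step 1: A = R * K * LS * C * P
Step 2: R * K = 232 * 0.41 = 95.12
Step 3: (R*K) * LS = 95.12 * 1.0 = 95.12
Step 4: * C * P = 95.12 * 0.83 * 0.89 = 70.3
Step 5: A = 70.3 t/(ha*yr)

70.3


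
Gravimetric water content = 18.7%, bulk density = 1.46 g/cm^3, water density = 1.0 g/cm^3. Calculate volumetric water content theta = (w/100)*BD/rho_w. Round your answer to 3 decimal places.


Step 1: theta = (w / 100) * BD / rho_w
Step 2: theta = (18.7 / 100) * 1.46 / 1.0
Step 3: theta = 0.187 * 1.46
Step 4: theta = 0.273

0.273


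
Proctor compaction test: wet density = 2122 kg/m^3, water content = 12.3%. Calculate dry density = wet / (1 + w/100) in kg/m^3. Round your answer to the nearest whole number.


Step 1: Dry density = wet density / (1 + w/100)
Step 2: Dry density = 2122 / (1 + 12.3/100)
Step 3: Dry density = 2122 / 1.123
Step 4: Dry density = 1890 kg/m^3

1890


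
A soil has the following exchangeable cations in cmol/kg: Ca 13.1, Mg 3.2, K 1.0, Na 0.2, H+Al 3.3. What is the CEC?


Step 1: CEC = Ca + Mg + K + Na + (H+Al)
Step 2: CEC = 13.1 + 3.2 + 1.0 + 0.2 + 3.3
Step 3: CEC = 20.8 cmol/kg

20.8


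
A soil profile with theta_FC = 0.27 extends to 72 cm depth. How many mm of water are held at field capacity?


Step 1: Water (mm) = theta_FC * depth (cm) * 10
Step 2: Water = 0.27 * 72 * 10
Step 3: Water = 194.4 mm

194.4


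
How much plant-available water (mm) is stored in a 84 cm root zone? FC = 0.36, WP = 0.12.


Step 1: Available water = (FC - WP) * depth * 10
Step 2: AW = (0.36 - 0.12) * 84 * 10
Step 3: AW = 0.24 * 84 * 10
Step 4: AW = 201.6 mm

201.6


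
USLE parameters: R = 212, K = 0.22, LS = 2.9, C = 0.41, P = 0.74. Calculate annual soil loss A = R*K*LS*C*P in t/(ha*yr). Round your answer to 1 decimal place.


Step 1: A = R * K * LS * C * P
Step 2: R * K = 212 * 0.22 = 46.64
Step 3: (R*K) * LS = 46.64 * 2.9 = 135.256
Step 4: * C * P = 135.256 * 0.41 * 0.74 = 41.0
Step 5: A = 41.0 t/(ha*yr)

41.0


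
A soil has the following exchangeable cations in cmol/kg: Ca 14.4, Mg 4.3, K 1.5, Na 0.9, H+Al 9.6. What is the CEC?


Step 1: CEC = Ca + Mg + K + Na + (H+Al)
Step 2: CEC = 14.4 + 4.3 + 1.5 + 0.9 + 9.6
Step 3: CEC = 30.7 cmol/kg

30.7


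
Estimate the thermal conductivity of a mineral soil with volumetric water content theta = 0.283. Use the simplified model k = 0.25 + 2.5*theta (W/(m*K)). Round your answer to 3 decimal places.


Step 1: k = 0.25 + 2.5 * theta
Step 2: k = 0.25 + 2.5 * 0.283
Step 3: k = 0.25 + 0.708
Step 4: k = 0.958 W/(m*K)

0.958


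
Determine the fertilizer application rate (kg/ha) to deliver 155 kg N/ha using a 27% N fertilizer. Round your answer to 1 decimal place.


Step 1: Fertilizer rate = target N / (N content / 100)
Step 2: Rate = 155 / (27 / 100)
Step 3: Rate = 155 / 0.27
Step 4: Rate = 574.1 kg/ha

574.1


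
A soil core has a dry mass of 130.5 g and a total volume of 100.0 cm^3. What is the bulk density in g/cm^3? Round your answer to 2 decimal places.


Step 1: Identify the formula: BD = dry mass / volume
Step 2: Substitute values: BD = 130.5 / 100.0
Step 3: BD = 1.31 g/cm^3

1.31


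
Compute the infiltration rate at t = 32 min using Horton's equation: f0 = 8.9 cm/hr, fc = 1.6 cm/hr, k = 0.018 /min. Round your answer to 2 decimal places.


Step 1: f = fc + (f0 - fc) * exp(-k * t)
Step 2: exp(-0.018 * 32) = 0.562142
Step 3: f = 1.6 + (8.9 - 1.6) * 0.562142
Step 4: f = 1.6 + 7.3 * 0.562142
Step 5: f = 5.7 cm/hr

5.7


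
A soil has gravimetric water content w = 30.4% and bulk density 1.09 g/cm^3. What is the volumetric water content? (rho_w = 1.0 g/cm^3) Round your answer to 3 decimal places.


Step 1: theta = (w / 100) * BD / rho_w
Step 2: theta = (30.4 / 100) * 1.09 / 1.0
Step 3: theta = 0.304 * 1.09
Step 4: theta = 0.331

0.331


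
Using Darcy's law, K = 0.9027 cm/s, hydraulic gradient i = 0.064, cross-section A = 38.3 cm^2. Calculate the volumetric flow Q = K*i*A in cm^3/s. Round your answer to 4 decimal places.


Step 1: Apply Darcy's law: Q = K * i * A
Step 2: Q = 0.9027 * 0.064 * 38.3
Step 3: Q = 2.2127 cm^3/s

2.2127


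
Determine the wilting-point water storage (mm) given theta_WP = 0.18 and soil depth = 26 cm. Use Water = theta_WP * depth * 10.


Step 1: Water (mm) = theta_WP * depth * 10
Step 2: Water = 0.18 * 26 * 10
Step 3: Water = 46.8 mm

46.8


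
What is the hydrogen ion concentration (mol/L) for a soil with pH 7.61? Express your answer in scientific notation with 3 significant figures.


Step 1: [H+] = 10^(-pH)
Step 2: [H+] = 10^(-7.61)
Step 3: [H+] = 2.45e-08 mol/L

2.45e-08


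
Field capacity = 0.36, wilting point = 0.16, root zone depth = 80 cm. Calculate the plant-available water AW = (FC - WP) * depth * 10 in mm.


Step 1: Available water = (FC - WP) * depth * 10
Step 2: AW = (0.36 - 0.16) * 80 * 10
Step 3: AW = 0.2 * 80 * 10
Step 4: AW = 160.0 mm

160.0


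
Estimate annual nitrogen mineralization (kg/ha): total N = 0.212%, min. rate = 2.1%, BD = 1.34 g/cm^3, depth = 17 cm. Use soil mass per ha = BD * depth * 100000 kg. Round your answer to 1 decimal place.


Step 1: Soil mass per ha = BD * depth * 100000 = 1.34 * 17 * 100000 = 2278000 kg
Step 2: Total N pool = soil mass * N%/100 = 2278000 * 0.212/100 = 4829.36 kg/ha
Step 3: N mineralized = N pool * rate%/100 = 4829.36 * 2.1/100 = 101.4 kg/ha/yr

101.4


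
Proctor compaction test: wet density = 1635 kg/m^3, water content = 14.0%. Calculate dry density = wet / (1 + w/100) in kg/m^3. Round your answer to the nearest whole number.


Step 1: Dry density = wet density / (1 + w/100)
Step 2: Dry density = 1635 / (1 + 14.0/100)
Step 3: Dry density = 1635 / 1.14
Step 4: Dry density = 1434 kg/m^3

1434


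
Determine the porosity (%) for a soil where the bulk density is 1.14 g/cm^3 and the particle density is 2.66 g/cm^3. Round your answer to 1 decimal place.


Step 1: Formula: n = 100 * (1 - BD / PD)
Step 2: n = 100 * (1 - 1.14 / 2.66)
Step 3: n = 100 * (1 - 0.42857)
Step 4: n = 57.1%

57.1


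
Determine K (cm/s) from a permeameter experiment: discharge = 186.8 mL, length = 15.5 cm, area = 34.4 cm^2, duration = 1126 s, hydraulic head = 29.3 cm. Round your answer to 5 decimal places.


Step 1: K = Q * L / (A * t * h)
Step 2: Numerator = 186.8 * 15.5 = 2895.4
Step 3: Denominator = 34.4 * 1126 * 29.3 = 1134917.92
Step 4: K = 2895.4 / 1134917.92 = 0.00255 cm/s

0.00255


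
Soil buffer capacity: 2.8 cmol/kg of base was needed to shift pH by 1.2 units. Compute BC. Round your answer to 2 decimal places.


Step 1: BC = change in base / change in pH
Step 2: BC = 2.8 / 1.2
Step 3: BC = 2.33 cmol/(kg*pH unit)

2.33


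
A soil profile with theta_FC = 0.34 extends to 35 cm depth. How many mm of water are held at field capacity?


Step 1: Water (mm) = theta_FC * depth (cm) * 10
Step 2: Water = 0.34 * 35 * 10
Step 3: Water = 119.0 mm

119.0


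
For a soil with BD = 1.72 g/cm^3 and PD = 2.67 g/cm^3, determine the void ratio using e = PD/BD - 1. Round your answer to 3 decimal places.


Step 1: e = PD / BD - 1
Step 2: e = 2.67 / 1.72 - 1
Step 3: e = 1.55233 - 1
Step 4: e = 0.552

0.552


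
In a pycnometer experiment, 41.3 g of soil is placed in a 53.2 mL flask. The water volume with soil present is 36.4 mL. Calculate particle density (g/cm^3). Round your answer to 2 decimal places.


Step 1: Volume of solids = flask volume - water volume with soil
Step 2: V_solids = 53.2 - 36.4 = 16.8 mL
Step 3: Particle density = mass / V_solids = 41.3 / 16.8 = 2.46 g/cm^3

2.46


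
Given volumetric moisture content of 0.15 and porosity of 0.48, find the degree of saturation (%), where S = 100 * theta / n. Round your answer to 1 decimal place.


Step 1: S = 100 * theta_v / n
Step 2: S = 100 * 0.15 / 0.48
Step 3: S = 31.3%

31.3


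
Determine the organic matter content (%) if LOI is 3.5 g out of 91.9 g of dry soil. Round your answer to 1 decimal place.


Step 1: OM% = 100 * LOI / sample mass
Step 2: OM = 100 * 3.5 / 91.9
Step 3: OM = 3.8%

3.8


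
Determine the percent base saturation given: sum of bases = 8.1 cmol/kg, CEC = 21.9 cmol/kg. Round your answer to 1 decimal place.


Step 1: BS = 100 * (sum of bases) / CEC
Step 2: BS = 100 * 8.1 / 21.9
Step 3: BS = 37.0%

37.0


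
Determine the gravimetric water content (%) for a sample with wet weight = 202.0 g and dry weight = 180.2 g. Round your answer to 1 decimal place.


Step 1: Water mass = wet - dry = 202.0 - 180.2 = 21.8 g
Step 2: w = 100 * water mass / dry mass
Step 3: w = 100 * 21.8 / 180.2 = 12.1%

12.1


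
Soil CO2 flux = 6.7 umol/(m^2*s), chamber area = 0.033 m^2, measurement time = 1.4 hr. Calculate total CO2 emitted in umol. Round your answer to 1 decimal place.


Step 1: Convert time to seconds: 1.4 hr * 3600 = 5040.0 s
Step 2: Total = flux * area * time_s
Step 3: Total = 6.7 * 0.033 * 5040.0
Step 4: Total = 1114.3 umol

1114.3


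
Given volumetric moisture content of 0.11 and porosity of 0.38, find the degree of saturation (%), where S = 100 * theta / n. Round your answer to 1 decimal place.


Step 1: S = 100 * theta_v / n
Step 2: S = 100 * 0.11 / 0.38
Step 3: S = 28.9%

28.9


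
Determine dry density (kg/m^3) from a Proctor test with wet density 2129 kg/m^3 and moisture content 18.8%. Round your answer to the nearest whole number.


Step 1: Dry density = wet density / (1 + w/100)
Step 2: Dry density = 2129 / (1 + 18.8/100)
Step 3: Dry density = 2129 / 1.188
Step 4: Dry density = 1792 kg/m^3

1792


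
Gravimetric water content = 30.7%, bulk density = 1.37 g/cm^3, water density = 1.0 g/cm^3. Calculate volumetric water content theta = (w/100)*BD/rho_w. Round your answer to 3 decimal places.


Step 1: theta = (w / 100) * BD / rho_w
Step 2: theta = (30.7 / 100) * 1.37 / 1.0
Step 3: theta = 0.307 * 1.37
Step 4: theta = 0.421

0.421


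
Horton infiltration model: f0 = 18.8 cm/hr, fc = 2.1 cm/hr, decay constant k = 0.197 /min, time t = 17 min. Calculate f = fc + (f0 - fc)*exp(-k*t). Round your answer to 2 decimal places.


Step 1: f = fc + (f0 - fc) * exp(-k * t)
Step 2: exp(-0.197 * 17) = 0.035119
Step 3: f = 2.1 + (18.8 - 2.1) * 0.035119
Step 4: f = 2.1 + 16.7 * 0.035119
Step 5: f = 2.69 cm/hr

2.69


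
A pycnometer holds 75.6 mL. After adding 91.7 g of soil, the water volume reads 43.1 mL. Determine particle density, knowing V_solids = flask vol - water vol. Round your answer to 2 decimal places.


Step 1: Volume of solids = flask volume - water volume with soil
Step 2: V_solids = 75.6 - 43.1 = 32.5 mL
Step 3: Particle density = mass / V_solids = 91.7 / 32.5 = 2.82 g/cm^3

2.82


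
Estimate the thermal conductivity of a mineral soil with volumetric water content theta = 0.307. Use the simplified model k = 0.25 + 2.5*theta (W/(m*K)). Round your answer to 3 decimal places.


Step 1: k = 0.25 + 2.5 * theta
Step 2: k = 0.25 + 2.5 * 0.307
Step 3: k = 0.25 + 0.768
Step 4: k = 1.018 W/(m*K)

1.018
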